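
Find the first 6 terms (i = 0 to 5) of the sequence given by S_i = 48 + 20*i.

This is an arithmetic sequence.
i=0: S_0 = 48 + 20*0 = 48
i=1: S_1 = 48 + 20*1 = 68
i=2: S_2 = 48 + 20*2 = 88
i=3: S_3 = 48 + 20*3 = 108
i=4: S_4 = 48 + 20*4 = 128
i=5: S_5 = 48 + 20*5 = 148
The first 6 terms are: [48, 68, 88, 108, 128, 148]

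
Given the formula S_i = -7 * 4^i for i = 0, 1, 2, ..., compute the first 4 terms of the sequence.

This is a geometric sequence.
i=0: S_0 = -7 * 4^0 = -7
i=1: S_1 = -7 * 4^1 = -28
i=2: S_2 = -7 * 4^2 = -112
i=3: S_3 = -7 * 4^3 = -448
The first 4 terms are: [-7, -28, -112, -448]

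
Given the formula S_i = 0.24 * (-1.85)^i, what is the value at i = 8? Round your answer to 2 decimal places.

S_8 = 0.24 * (-1.85)^8 ≈ 0.24 * 137.2062 ≈ 32.93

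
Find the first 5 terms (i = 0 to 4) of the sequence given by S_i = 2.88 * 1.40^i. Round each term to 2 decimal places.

This is a geometric sequence.
i=0: S_0 = 2.88 * 1.4^0 = 2.88
i=1: S_1 = 2.88 * 1.4^1 ≈ 4.03
i=2: S_2 = 2.88 * 1.4^2 ≈ 5.64
i=3: S_3 = 2.88 * 1.4^3 ≈ 7.9
i=4: S_4 = 2.88 * 1.4^4 ≈ 11.06
The first 5 terms are: [2.88, 4.03, 5.64, 7.9, 11.06]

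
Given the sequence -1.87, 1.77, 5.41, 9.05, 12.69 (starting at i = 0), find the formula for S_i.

Check differences: 1.77 - -1.87 = 3.64
5.41 - 1.77 = 3.64
Common difference d = 3.64.
First term a = -1.87.
Formula: S_i = -1.87 + 3.64*i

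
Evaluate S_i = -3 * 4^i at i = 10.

S_10 = -3 * 4^10 = -3 * 1048576 = -3145728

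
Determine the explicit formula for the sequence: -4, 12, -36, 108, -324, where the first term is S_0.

Check ratios: 12 / -4 = -3.0
Common ratio r = -3.
First term a = -4.
Formula: S_i = -4 * (-3)^i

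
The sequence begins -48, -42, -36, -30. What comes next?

Differences: -42 - -48 = 6
This is an arithmetic sequence with common difference d = 6.
Next term = -30 + 6 = -24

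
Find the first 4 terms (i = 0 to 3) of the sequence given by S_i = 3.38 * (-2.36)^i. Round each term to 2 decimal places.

This is a geometric sequence.
i=0: S_0 = 3.38 * (-2.36)^0 = 3.38
i=1: S_1 = 3.38 * (-2.36)^1 ≈ -7.98
i=2: S_2 = 3.38 * (-2.36)^2 ≈ 18.83
i=3: S_3 = 3.38 * (-2.36)^3 ≈ -44.43
The first 4 terms are: [3.38, -7.98, 18.83, -44.43]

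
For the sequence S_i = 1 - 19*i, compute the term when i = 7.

S_7 = 1 + -19*7 = 1 + -133 = -132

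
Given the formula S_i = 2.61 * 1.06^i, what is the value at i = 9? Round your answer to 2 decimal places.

S_9 = 2.61 * 1.06^9 ≈ 2.61 * 1.6895 ≈ 4.41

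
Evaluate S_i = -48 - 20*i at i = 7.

S_7 = -48 + -20*7 = -48 + -140 = -188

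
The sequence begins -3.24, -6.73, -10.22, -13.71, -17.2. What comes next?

Differences: -6.73 - -3.24 = -3.49
This is an arithmetic sequence with common difference d = -3.49.
Next term = -17.2 + -3.49 = -20.69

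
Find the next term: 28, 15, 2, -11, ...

Differences: 15 - 28 = -13
This is an arithmetic sequence with common difference d = -13.
Next term = -11 + -13 = -24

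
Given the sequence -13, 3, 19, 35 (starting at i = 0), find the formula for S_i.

Check differences: 3 - -13 = 16
19 - 3 = 16
Common difference d = 16.
First term a = -13.
Formula: S_i = -13 + 16*i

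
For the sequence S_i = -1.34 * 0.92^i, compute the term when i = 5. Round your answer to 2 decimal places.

S_5 = -1.34 * 0.92^5 ≈ -1.34 * 0.6591 ≈ -0.88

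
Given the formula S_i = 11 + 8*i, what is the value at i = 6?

S_6 = 11 + 8*6 = 11 + 48 = 59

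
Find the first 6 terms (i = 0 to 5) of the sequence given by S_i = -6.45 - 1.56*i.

This is an arithmetic sequence.
i=0: S_0 = -6.45 + -1.56*0 = -6.45
i=1: S_1 = -6.45 + -1.56*1 = -8.01
i=2: S_2 = -6.45 + -1.56*2 = -9.57
i=3: S_3 = -6.45 + -1.56*3 = -11.13
i=4: S_4 = -6.45 + -1.56*4 = -12.69
i=5: S_5 = -6.45 + -1.56*5 = -14.25
The first 6 terms are: [-6.45, -8.01, -9.57, -11.13, -12.69, -14.25]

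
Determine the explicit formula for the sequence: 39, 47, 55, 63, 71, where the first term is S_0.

Check differences: 47 - 39 = 8
55 - 47 = 8
Common difference d = 8.
First term a = 39.
Formula: S_i = 39 + 8*i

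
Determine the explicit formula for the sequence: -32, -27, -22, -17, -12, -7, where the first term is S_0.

Check differences: -27 - -32 = 5
-22 - -27 = 5
Common difference d = 5.
First term a = -32.
Formula: S_i = -32 + 5*i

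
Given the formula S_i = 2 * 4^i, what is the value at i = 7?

S_7 = 2 * 4^7 = 2 * 16384 = 32768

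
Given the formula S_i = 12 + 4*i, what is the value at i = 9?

S_9 = 12 + 4*9 = 12 + 36 = 48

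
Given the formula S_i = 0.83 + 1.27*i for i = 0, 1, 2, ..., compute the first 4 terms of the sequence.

This is an arithmetic sequence.
i=0: S_0 = 0.83 + 1.27*0 = 0.83
i=1: S_1 = 0.83 + 1.27*1 = 2.1
i=2: S_2 = 0.83 + 1.27*2 = 3.37
i=3: S_3 = 0.83 + 1.27*3 = 4.64
The first 4 terms are: [0.83, 2.1, 3.37, 4.64]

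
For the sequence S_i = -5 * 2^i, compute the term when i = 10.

S_10 = -5 * 2^10 = -5 * 1024 = -5120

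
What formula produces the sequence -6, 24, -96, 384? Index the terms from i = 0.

Check ratios: 24 / -6 = -4.0
Common ratio r = -4.
First term a = -6.
Formula: S_i = -6 * (-4)^i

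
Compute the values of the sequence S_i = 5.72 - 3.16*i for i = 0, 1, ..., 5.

This is an arithmetic sequence.
i=0: S_0 = 5.72 + -3.16*0 = 5.72
i=1: S_1 = 5.72 + -3.16*1 = 2.56
i=2: S_2 = 5.72 + -3.16*2 = -0.6
i=3: S_3 = 5.72 + -3.16*3 = -3.76
i=4: S_4 = 5.72 + -3.16*4 = -6.92
i=5: S_5 = 5.72 + -3.16*5 = -10.08
The first 6 terms are: [5.72, 2.56, -0.6, -3.76, -6.92, -10.08]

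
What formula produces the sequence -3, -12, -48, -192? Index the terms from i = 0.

Check ratios: -12 / -3 = 4.0
Common ratio r = 4.
First term a = -3.
Formula: S_i = -3 * 4^i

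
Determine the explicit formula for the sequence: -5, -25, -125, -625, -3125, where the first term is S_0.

Check ratios: -25 / -5 = 5.0
Common ratio r = 5.
First term a = -5.
Formula: S_i = -5 * 5^i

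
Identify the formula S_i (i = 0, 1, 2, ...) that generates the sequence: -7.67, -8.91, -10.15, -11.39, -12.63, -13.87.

Check differences: -8.91 - -7.67 = -1.24
-10.15 - -8.91 = -1.24
Common difference d = -1.24.
First term a = -7.67.
Formula: S_i = -7.67 - 1.24*i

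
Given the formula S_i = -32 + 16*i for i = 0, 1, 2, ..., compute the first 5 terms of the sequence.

This is an arithmetic sequence.
i=0: S_0 = -32 + 16*0 = -32
i=1: S_1 = -32 + 16*1 = -16
i=2: S_2 = -32 + 16*2 = 0
i=3: S_3 = -32 + 16*3 = 16
i=4: S_4 = -32 + 16*4 = 32
The first 5 terms are: [-32, -16, 0, 16, 32]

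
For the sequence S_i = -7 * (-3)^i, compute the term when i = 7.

S_7 = -7 * (-3)^7 = -7 * -2187 = 15309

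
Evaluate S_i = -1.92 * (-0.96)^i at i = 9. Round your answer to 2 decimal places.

S_9 = -1.92 * (-0.96)^9 ≈ -1.92 * -0.6925 ≈ 1.33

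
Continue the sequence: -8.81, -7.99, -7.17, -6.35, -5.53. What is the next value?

Differences: -7.99 - -8.81 = 0.82
This is an arithmetic sequence with common difference d = 0.82.
Next term = -5.53 + 0.82 = -4.71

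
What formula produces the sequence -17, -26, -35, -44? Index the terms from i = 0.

Check differences: -26 - -17 = -9
-35 - -26 = -9
Common difference d = -9.
First term a = -17.
Formula: S_i = -17 - 9*i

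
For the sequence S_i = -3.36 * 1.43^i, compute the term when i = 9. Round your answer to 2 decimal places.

S_9 = -3.36 * 1.43^9 ≈ -3.36 * 25.0049 ≈ -84.02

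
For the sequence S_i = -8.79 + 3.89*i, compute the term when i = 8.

S_8 = -8.79 + 3.89*8 = -8.79 + 31.12 = 22.33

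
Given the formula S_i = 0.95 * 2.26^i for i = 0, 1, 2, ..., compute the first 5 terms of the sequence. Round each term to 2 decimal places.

This is a geometric sequence.
i=0: S_0 = 0.95 * 2.26^0 = 0.95
i=1: S_1 = 0.95 * 2.26^1 ≈ 2.15
i=2: S_2 = 0.95 * 2.26^2 ≈ 4.85
i=3: S_3 = 0.95 * 2.26^3 ≈ 10.97
i=4: S_4 = 0.95 * 2.26^4 ≈ 24.78
The first 5 terms are: [0.95, 2.15, 4.85, 10.97, 24.78]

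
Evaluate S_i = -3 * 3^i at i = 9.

S_9 = -3 * 3^9 = -3 * 19683 = -59049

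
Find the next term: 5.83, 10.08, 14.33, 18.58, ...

Differences: 10.08 - 5.83 = 4.25
This is an arithmetic sequence with common difference d = 4.25.
Next term = 18.58 + 4.25 = 22.83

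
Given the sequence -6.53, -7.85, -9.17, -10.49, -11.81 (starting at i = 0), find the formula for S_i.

Check differences: -7.85 - -6.53 = -1.32
-9.17 - -7.85 = -1.32
Common difference d = -1.32.
First term a = -6.53.
Formula: S_i = -6.53 - 1.32*i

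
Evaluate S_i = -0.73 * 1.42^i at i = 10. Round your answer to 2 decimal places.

S_10 = -0.73 * 1.42^10 ≈ -0.73 * 33.3337 ≈ -24.33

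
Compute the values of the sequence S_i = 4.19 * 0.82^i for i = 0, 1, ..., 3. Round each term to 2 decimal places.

This is a geometric sequence.
i=0: S_0 = 4.19 * 0.82^0 = 4.19
i=1: S_1 = 4.19 * 0.82^1 ≈ 3.44
i=2: S_2 = 4.19 * 0.82^2 ≈ 2.82
i=3: S_3 = 4.19 * 0.82^3 ≈ 2.31
The first 4 terms are: [4.19, 3.44, 2.82, 2.31]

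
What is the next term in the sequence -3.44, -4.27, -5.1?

Differences: -4.27 - -3.44 = -0.83
This is an arithmetic sequence with common difference d = -0.83.
Next term = -5.1 + -0.83 = -5.93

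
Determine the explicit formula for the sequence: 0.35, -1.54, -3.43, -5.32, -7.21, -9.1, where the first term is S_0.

Check differences: -1.54 - 0.35 = -1.89
-3.43 - -1.54 = -1.89
Common difference d = -1.89.
First term a = 0.35.
Formula: S_i = 0.35 - 1.89*i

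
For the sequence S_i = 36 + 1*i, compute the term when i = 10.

S_10 = 36 + 1*10 = 36 + 10 = 46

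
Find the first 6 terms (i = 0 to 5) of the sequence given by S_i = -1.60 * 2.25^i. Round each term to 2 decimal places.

This is a geometric sequence.
i=0: S_0 = -1.6 * 2.25^0 = -1.6
i=1: S_1 = -1.6 * 2.25^1 = -3.6
i=2: S_2 = -1.6 * 2.25^2 = -8.1
i=3: S_3 = -1.6 * 2.25^3 ≈ -18.23
i=4: S_4 = -1.6 * 2.25^4 ≈ -41.01
i=5: S_5 = -1.6 * 2.25^5 ≈ -92.26
The first 6 terms are: [-1.6, -3.6, -8.1, -18.23, -41.01, -92.26]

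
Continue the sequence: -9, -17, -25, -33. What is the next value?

Differences: -17 - -9 = -8
This is an arithmetic sequence with common difference d = -8.
Next term = -33 + -8 = -41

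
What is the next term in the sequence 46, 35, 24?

Differences: 35 - 46 = -11
This is an arithmetic sequence with common difference d = -11.
Next term = 24 + -11 = 13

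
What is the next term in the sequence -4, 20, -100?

Ratios: 20 / -4 = -5.0
This is a geometric sequence with common ratio r = -5.
Next term = -100 * -5 = 500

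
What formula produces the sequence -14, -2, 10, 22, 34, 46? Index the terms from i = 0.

Check differences: -2 - -14 = 12
10 - -2 = 12
Common difference d = 12.
First term a = -14.
Formula: S_i = -14 + 12*i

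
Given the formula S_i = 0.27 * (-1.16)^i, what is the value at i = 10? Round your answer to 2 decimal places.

S_10 = 0.27 * (-1.16)^10 ≈ 0.27 * 4.4114 ≈ 1.19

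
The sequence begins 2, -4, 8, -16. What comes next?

Ratios: -4 / 2 = -2.0
This is a geometric sequence with common ratio r = -2.
Next term = -16 * -2 = 32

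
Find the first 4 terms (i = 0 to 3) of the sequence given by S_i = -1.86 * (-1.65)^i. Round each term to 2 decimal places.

This is a geometric sequence.
i=0: S_0 = -1.86 * (-1.65)^0 = -1.86
i=1: S_1 = -1.86 * (-1.65)^1 ≈ 3.07
i=2: S_2 = -1.86 * (-1.65)^2 ≈ -5.06
i=3: S_3 = -1.86 * (-1.65)^3 ≈ 8.36
The first 4 terms are: [-1.86, 3.07, -5.06, 8.36]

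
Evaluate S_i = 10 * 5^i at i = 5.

S_5 = 10 * 5^5 = 10 * 3125 = 31250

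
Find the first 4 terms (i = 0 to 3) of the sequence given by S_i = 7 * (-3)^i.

This is a geometric sequence.
i=0: S_0 = 7 * (-3)^0 = 7
i=1: S_1 = 7 * (-3)^1 = -21
i=2: S_2 = 7 * (-3)^2 = 63
i=3: S_3 = 7 * (-3)^3 = -189
The first 4 terms are: [7, -21, 63, -189]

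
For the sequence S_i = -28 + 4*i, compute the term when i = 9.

S_9 = -28 + 4*9 = -28 + 36 = 8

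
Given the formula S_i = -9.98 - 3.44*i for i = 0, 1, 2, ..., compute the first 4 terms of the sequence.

This is an arithmetic sequence.
i=0: S_0 = -9.98 + -3.44*0 = -9.98
i=1: S_1 = -9.98 + -3.44*1 = -13.42
i=2: S_2 = -9.98 + -3.44*2 = -16.86
i=3: S_3 = -9.98 + -3.44*3 = -20.3
The first 4 terms are: [-9.98, -13.42, -16.86, -20.3]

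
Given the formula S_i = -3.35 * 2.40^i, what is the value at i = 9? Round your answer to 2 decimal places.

S_9 = -3.35 * 2.4^9 ≈ -3.35 * 2641.8075 ≈ -8850.06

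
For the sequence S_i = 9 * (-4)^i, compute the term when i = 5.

S_5 = 9 * (-4)^5 = 9 * -1024 = -9216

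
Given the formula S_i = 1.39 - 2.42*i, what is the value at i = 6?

S_6 = 1.39 + -2.42*6 = 1.39 + -14.52 = -13.13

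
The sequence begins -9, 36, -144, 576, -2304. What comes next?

Ratios: 36 / -9 = -4.0
This is a geometric sequence with common ratio r = -4.
Next term = -2304 * -4 = 9216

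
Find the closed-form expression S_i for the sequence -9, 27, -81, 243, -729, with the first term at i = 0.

Check ratios: 27 / -9 = -3.0
Common ratio r = -3.
First term a = -9.
Formula: S_i = -9 * (-3)^i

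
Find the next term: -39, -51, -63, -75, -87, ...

Differences: -51 - -39 = -12
This is an arithmetic sequence with common difference d = -12.
Next term = -87 + -12 = -99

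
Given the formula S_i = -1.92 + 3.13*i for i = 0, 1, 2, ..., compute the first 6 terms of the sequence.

This is an arithmetic sequence.
i=0: S_0 = -1.92 + 3.13*0 = -1.92
i=1: S_1 = -1.92 + 3.13*1 = 1.21
i=2: S_2 = -1.92 + 3.13*2 = 4.34
i=3: S_3 = -1.92 + 3.13*3 = 7.47
i=4: S_4 = -1.92 + 3.13*4 = 10.6
i=5: S_5 = -1.92 + 3.13*5 = 13.73
The first 6 terms are: [-1.92, 1.21, 4.34, 7.47, 10.6, 13.73]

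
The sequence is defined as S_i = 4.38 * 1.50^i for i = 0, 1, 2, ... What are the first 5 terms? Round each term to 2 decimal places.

This is a geometric sequence.
i=0: S_0 = 4.38 * 1.5^0 = 4.38
i=1: S_1 = 4.38 * 1.5^1 = 6.57
i=2: S_2 = 4.38 * 1.5^2 ≈ 9.86
i=3: S_3 = 4.38 * 1.5^3 ≈ 14.78
i=4: S_4 = 4.38 * 1.5^4 ≈ 22.17
The first 5 terms are: [4.38, 6.57, 9.86, 14.78, 22.17]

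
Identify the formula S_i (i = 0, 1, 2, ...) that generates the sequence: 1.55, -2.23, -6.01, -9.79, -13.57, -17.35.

Check differences: -2.23 - 1.55 = -3.78
-6.01 - -2.23 = -3.78
Common difference d = -3.78.
First term a = 1.55.
Formula: S_i = 1.55 - 3.78*i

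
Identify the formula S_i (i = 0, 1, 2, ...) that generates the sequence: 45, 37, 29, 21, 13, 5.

Check differences: 37 - 45 = -8
29 - 37 = -8
Common difference d = -8.
First term a = 45.
Formula: S_i = 45 - 8*i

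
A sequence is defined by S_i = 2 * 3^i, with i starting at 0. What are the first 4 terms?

This is a geometric sequence.
i=0: S_0 = 2 * 3^0 = 2
i=1: S_1 = 2 * 3^1 = 6
i=2: S_2 = 2 * 3^2 = 18
i=3: S_3 = 2 * 3^3 = 54
The first 4 terms are: [2, 6, 18, 54]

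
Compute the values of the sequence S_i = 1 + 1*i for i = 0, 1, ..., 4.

This is an arithmetic sequence.
i=0: S_0 = 1 + 1*0 = 1
i=1: S_1 = 1 + 1*1 = 2
i=2: S_2 = 1 + 1*2 = 3
i=3: S_3 = 1 + 1*3 = 4
i=4: S_4 = 1 + 1*4 = 5
The first 5 terms are: [1, 2, 3, 4, 5]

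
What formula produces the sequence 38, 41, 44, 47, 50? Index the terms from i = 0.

Check differences: 41 - 38 = 3
44 - 41 = 3
Common difference d = 3.
First term a = 38.
Formula: S_i = 38 + 3*i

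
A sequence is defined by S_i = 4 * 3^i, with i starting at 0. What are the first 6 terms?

This is a geometric sequence.
i=0: S_0 = 4 * 3^0 = 4
i=1: S_1 = 4 * 3^1 = 12
i=2: S_2 = 4 * 3^2 = 36
i=3: S_3 = 4 * 3^3 = 108
i=4: S_4 = 4 * 3^4 = 324
i=5: S_5 = 4 * 3^5 = 972
The first 6 terms are: [4, 12, 36, 108, 324, 972]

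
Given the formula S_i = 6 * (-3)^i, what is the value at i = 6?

S_6 = 6 * (-3)^6 = 6 * 729 = 4374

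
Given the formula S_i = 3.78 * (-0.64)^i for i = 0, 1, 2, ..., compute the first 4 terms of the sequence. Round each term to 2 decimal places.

This is a geometric sequence.
i=0: S_0 = 3.78 * (-0.64)^0 = 3.78
i=1: S_1 = 3.78 * (-0.64)^1 ≈ -2.42
i=2: S_2 = 3.78 * (-0.64)^2 ≈ 1.55
i=3: S_3 = 3.78 * (-0.64)^3 ≈ -0.99
The first 4 terms are: [3.78, -2.42, 1.55, -0.99]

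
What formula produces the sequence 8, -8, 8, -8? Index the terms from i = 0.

Check ratios: -8 / 8 = -1.0
Common ratio r = -1.
First term a = 8.
Formula: S_i = 8 * (-1)^i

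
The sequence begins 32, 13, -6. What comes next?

Differences: 13 - 32 = -19
This is an arithmetic sequence with common difference d = -19.
Next term = -6 + -19 = -25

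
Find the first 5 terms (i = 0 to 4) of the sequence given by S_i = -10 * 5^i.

This is a geometric sequence.
i=0: S_0 = -10 * 5^0 = -10
i=1: S_1 = -10 * 5^1 = -50
i=2: S_2 = -10 * 5^2 = -250
i=3: S_3 = -10 * 5^3 = -1250
i=4: S_4 = -10 * 5^4 = -6250
The first 5 terms are: [-10, -50, -250, -1250, -6250]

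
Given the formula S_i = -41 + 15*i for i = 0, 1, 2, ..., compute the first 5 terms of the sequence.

This is an arithmetic sequence.
i=0: S_0 = -41 + 15*0 = -41
i=1: S_1 = -41 + 15*1 = -26
i=2: S_2 = -41 + 15*2 = -11
i=3: S_3 = -41 + 15*3 = 4
i=4: S_4 = -41 + 15*4 = 19
The first 5 terms are: [-41, -26, -11, 4, 19]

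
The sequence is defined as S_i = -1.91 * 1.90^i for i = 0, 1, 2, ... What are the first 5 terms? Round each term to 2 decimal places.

This is a geometric sequence.
i=0: S_0 = -1.91 * 1.9^0 = -1.91
i=1: S_1 = -1.91 * 1.9^1 ≈ -3.63
i=2: S_2 = -1.91 * 1.9^2 ≈ -6.9
i=3: S_3 = -1.91 * 1.9^3 ≈ -13.1
i=4: S_4 = -1.91 * 1.9^4 ≈ -24.89
The first 5 terms are: [-1.91, -3.63, -6.9, -13.1, -24.89]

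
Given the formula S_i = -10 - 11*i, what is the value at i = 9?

S_9 = -10 + -11*9 = -10 + -99 = -109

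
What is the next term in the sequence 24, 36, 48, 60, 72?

Differences: 36 - 24 = 12
This is an arithmetic sequence with common difference d = 12.
Next term = 72 + 12 = 84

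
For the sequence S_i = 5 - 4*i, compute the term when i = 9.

S_9 = 5 + -4*9 = 5 + -36 = -31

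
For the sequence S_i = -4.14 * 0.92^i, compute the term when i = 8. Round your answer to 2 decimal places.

S_8 = -4.14 * 0.92^8 ≈ -4.14 * 0.5132 ≈ -2.12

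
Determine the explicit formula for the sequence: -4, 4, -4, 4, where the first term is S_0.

Check ratios: 4 / -4 = -1.0
Common ratio r = -1.
First term a = -4.
Formula: S_i = -4 * (-1)^i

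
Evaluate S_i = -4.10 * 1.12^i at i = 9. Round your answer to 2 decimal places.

S_9 = -4.1 * 1.12^9 ≈ -4.1 * 2.7731 ≈ -11.37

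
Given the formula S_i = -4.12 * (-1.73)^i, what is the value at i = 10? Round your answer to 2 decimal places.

S_10 = -4.12 * (-1.73)^10 ≈ -4.12 * 240.1381 ≈ -989.37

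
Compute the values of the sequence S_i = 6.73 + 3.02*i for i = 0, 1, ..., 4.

This is an arithmetic sequence.
i=0: S_0 = 6.73 + 3.02*0 = 6.73
i=1: S_1 = 6.73 + 3.02*1 = 9.75
i=2: S_2 = 6.73 + 3.02*2 = 12.77
i=3: S_3 = 6.73 + 3.02*3 = 15.79
i=4: S_4 = 6.73 + 3.02*4 = 18.81
The first 5 terms are: [6.73, 9.75, 12.77, 15.79, 18.81]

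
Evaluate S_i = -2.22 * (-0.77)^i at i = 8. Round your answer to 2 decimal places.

S_8 = -2.22 * (-0.77)^8 ≈ -2.22 * 0.1236 ≈ -0.27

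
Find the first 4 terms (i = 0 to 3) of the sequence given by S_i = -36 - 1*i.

This is an arithmetic sequence.
i=0: S_0 = -36 + -1*0 = -36
i=1: S_1 = -36 + -1*1 = -37
i=2: S_2 = -36 + -1*2 = -38
i=3: S_3 = -36 + -1*3 = -39
The first 4 terms are: [-36, -37, -38, -39]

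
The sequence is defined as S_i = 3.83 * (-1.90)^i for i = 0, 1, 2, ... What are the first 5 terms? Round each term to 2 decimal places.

This is a geometric sequence.
i=0: S_0 = 3.83 * (-1.9)^0 = 3.83
i=1: S_1 = 3.83 * (-1.9)^1 ≈ -7.28
i=2: S_2 = 3.83 * (-1.9)^2 ≈ 13.83
i=3: S_3 = 3.83 * (-1.9)^3 ≈ -26.27
i=4: S_4 = 3.83 * (-1.9)^4 ≈ 49.91
The first 5 terms are: [3.83, -7.28, 13.83, -26.27, 49.91]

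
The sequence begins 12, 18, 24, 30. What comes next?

Differences: 18 - 12 = 6
This is an arithmetic sequence with common difference d = 6.
Next term = 30 + 6 = 36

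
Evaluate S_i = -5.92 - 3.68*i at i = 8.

S_8 = -5.92 + -3.68*8 = -5.92 + -29.44 = -35.36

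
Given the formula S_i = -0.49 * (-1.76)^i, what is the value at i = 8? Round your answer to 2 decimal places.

S_8 = -0.49 * (-1.76)^8 ≈ -0.49 * 92.0664 ≈ -45.11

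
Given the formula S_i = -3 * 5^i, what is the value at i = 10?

S_10 = -3 * 5^10 = -3 * 9765625 = -29296875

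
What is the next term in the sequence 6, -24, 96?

Ratios: -24 / 6 = -4.0
This is a geometric sequence with common ratio r = -4.
Next term = 96 * -4 = -384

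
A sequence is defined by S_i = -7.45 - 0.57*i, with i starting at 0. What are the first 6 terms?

This is an arithmetic sequence.
i=0: S_0 = -7.45 + -0.57*0 = -7.45
i=1: S_1 = -7.45 + -0.57*1 = -8.02
i=2: S_2 = -7.45 + -0.57*2 = -8.59
i=3: S_3 = -7.45 + -0.57*3 = -9.16
i=4: S_4 = -7.45 + -0.57*4 = -9.73
i=5: S_5 = -7.45 + -0.57*5 = -10.3
The first 6 terms are: [-7.45, -8.02, -8.59, -9.16, -9.73, -10.3]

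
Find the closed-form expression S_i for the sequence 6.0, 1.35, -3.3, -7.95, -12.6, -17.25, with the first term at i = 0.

Check differences: 1.35 - 6.0 = -4.65
-3.3 - 1.35 = -4.65
Common difference d = -4.65.
First term a = 6.0.
Formula: S_i = 6.00 - 4.65*i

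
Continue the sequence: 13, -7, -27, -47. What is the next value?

Differences: -7 - 13 = -20
This is an arithmetic sequence with common difference d = -20.
Next term = -47 + -20 = -67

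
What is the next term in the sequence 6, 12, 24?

Ratios: 12 / 6 = 2.0
This is a geometric sequence with common ratio r = 2.
Next term = 24 * 2 = 48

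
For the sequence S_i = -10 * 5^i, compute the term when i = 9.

S_9 = -10 * 5^9 = -10 * 1953125 = -19531250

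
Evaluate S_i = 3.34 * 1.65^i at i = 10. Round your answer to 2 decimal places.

S_10 = 3.34 * 1.65^10 ≈ 3.34 * 149.5683 ≈ 499.56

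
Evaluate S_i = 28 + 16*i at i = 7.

S_7 = 28 + 16*7 = 28 + 112 = 140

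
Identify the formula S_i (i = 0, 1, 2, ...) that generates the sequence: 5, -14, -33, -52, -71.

Check differences: -14 - 5 = -19
-33 - -14 = -19
Common difference d = -19.
First term a = 5.
Formula: S_i = 5 - 19*i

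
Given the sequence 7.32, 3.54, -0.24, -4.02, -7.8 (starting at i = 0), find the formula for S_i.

Check differences: 3.54 - 7.32 = -3.78
-0.24 - 3.54 = -3.78
Common difference d = -3.78.
First term a = 7.32.
Formula: S_i = 7.32 - 3.78*i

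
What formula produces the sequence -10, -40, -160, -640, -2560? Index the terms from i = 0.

Check ratios: -40 / -10 = 4.0
Common ratio r = 4.
First term a = -10.
Formula: S_i = -10 * 4^i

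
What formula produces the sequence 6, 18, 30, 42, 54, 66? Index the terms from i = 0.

Check differences: 18 - 6 = 12
30 - 18 = 12
Common difference d = 12.
First term a = 6.
Formula: S_i = 6 + 12*i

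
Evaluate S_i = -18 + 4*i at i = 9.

S_9 = -18 + 4*9 = -18 + 36 = 18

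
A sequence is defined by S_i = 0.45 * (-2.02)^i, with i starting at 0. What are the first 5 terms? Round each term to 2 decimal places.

This is a geometric sequence.
i=0: S_0 = 0.45 * (-2.02)^0 = 0.45
i=1: S_1 = 0.45 * (-2.02)^1 ≈ -0.91
i=2: S_2 = 0.45 * (-2.02)^2 ≈ 1.84
i=3: S_3 = 0.45 * (-2.02)^3 ≈ -3.71
i=4: S_4 = 0.45 * (-2.02)^4 ≈ 7.49
The first 5 terms are: [0.45, -0.91, 1.84, -3.71, 7.49]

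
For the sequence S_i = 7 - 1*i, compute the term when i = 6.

S_6 = 7 + -1*6 = 7 + -6 = 1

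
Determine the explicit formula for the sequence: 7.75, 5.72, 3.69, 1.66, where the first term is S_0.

Check differences: 5.72 - 7.75 = -2.03
3.69 - 5.72 = -2.03
Common difference d = -2.03.
First term a = 7.75.
Formula: S_i = 7.75 - 2.03*i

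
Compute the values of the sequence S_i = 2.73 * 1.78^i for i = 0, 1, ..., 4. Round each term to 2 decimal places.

This is a geometric sequence.
i=0: S_0 = 2.73 * 1.78^0 = 2.73
i=1: S_1 = 2.73 * 1.78^1 ≈ 4.86
i=2: S_2 = 2.73 * 1.78^2 ≈ 8.65
i=3: S_3 = 2.73 * 1.78^3 ≈ 15.4
i=4: S_4 = 2.73 * 1.78^4 ≈ 27.41
The first 5 terms are: [2.73, 4.86, 8.65, 15.4, 27.41]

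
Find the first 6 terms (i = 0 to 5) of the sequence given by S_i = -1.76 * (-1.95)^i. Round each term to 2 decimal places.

This is a geometric sequence.
i=0: S_0 = -1.76 * (-1.95)^0 = -1.76
i=1: S_1 = -1.76 * (-1.95)^1 ≈ 3.43
i=2: S_2 = -1.76 * (-1.95)^2 ≈ -6.69
i=3: S_3 = -1.76 * (-1.95)^3 ≈ 13.05
i=4: S_4 = -1.76 * (-1.95)^4 ≈ -25.45
i=5: S_5 = -1.76 * (-1.95)^5 ≈ 49.62
The first 6 terms are: [-1.76, 3.43, -6.69, 13.05, -25.45, 49.62]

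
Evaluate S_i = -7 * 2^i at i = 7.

S_7 = -7 * 2^7 = -7 * 128 = -896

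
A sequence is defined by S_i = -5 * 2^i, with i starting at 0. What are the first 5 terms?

This is a geometric sequence.
i=0: S_0 = -5 * 2^0 = -5
i=1: S_1 = -5 * 2^1 = -10
i=2: S_2 = -5 * 2^2 = -20
i=3: S_3 = -5 * 2^3 = -40
i=4: S_4 = -5 * 2^4 = -80
The first 5 terms are: [-5, -10, -20, -40, -80]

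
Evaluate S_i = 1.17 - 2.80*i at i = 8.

S_8 = 1.17 + -2.8*8 = 1.17 + -22.4 = -21.23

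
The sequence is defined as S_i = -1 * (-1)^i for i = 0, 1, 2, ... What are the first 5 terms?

This is a geometric sequence.
i=0: S_0 = -1 * (-1)^0 = -1
i=1: S_1 = -1 * (-1)^1 = 1
i=2: S_2 = -1 * (-1)^2 = -1
i=3: S_3 = -1 * (-1)^3 = 1
i=4: S_4 = -1 * (-1)^4 = -1
The first 5 terms are: [-1, 1, -1, 1, -1]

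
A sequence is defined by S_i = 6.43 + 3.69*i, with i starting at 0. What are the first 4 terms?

This is an arithmetic sequence.
i=0: S_0 = 6.43 + 3.69*0 = 6.43
i=1: S_1 = 6.43 + 3.69*1 = 10.12
i=2: S_2 = 6.43 + 3.69*2 = 13.81
i=3: S_3 = 6.43 + 3.69*3 = 17.5
The first 4 terms are: [6.43, 10.12, 13.81, 17.5]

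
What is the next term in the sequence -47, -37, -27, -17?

Differences: -37 - -47 = 10
This is an arithmetic sequence with common difference d = 10.
Next term = -17 + 10 = -7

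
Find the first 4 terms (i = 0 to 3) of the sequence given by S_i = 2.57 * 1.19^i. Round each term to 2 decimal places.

This is a geometric sequence.
i=0: S_0 = 2.57 * 1.19^0 = 2.57
i=1: S_1 = 2.57 * 1.19^1 ≈ 3.06
i=2: S_2 = 2.57 * 1.19^2 ≈ 3.64
i=3: S_3 = 2.57 * 1.19^3 ≈ 4.33
The first 4 terms are: [2.57, 3.06, 3.64, 4.33]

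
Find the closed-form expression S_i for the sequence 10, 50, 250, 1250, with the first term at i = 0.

Check ratios: 50 / 10 = 5.0
Common ratio r = 5.
First term a = 10.
Formula: S_i = 10 * 5^i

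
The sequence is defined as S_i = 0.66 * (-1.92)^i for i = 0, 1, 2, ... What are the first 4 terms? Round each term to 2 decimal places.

This is a geometric sequence.
i=0: S_0 = 0.66 * (-1.92)^0 = 0.66
i=1: S_1 = 0.66 * (-1.92)^1 ≈ -1.27
i=2: S_2 = 0.66 * (-1.92)^2 ≈ 2.43
i=3: S_3 = 0.66 * (-1.92)^3 ≈ -4.67
The first 4 terms are: [0.66, -1.27, 2.43, -4.67]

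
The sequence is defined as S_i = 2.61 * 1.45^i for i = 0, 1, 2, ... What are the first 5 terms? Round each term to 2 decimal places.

This is a geometric sequence.
i=0: S_0 = 2.61 * 1.45^0 = 2.61
i=1: S_1 = 2.61 * 1.45^1 ≈ 3.78
i=2: S_2 = 2.61 * 1.45^2 ≈ 5.49
i=3: S_3 = 2.61 * 1.45^3 ≈ 7.96
i=4: S_4 = 2.61 * 1.45^4 ≈ 11.54
The first 5 terms are: [2.61, 3.78, 5.49, 7.96, 11.54]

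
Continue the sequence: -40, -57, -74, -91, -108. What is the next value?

Differences: -57 - -40 = -17
This is an arithmetic sequence with common difference d = -17.
Next term = -108 + -17 = -125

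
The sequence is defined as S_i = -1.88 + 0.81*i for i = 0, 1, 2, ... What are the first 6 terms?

This is an arithmetic sequence.
i=0: S_0 = -1.88 + 0.81*0 = -1.88
i=1: S_1 = -1.88 + 0.81*1 = -1.07
i=2: S_2 = -1.88 + 0.81*2 = -0.26
i=3: S_3 = -1.88 + 0.81*3 = 0.55
i=4: S_4 = -1.88 + 0.81*4 = 1.36
i=5: S_5 = -1.88 + 0.81*5 = 2.17
The first 6 terms are: [-1.88, -1.07, -0.26, 0.55, 1.36, 2.17]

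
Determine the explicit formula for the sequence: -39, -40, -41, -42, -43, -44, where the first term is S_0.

Check differences: -40 - -39 = -1
-41 - -40 = -1
Common difference d = -1.
First term a = -39.
Formula: S_i = -39 - 1*i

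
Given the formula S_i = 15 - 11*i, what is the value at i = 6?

S_6 = 15 + -11*6 = 15 + -66 = -51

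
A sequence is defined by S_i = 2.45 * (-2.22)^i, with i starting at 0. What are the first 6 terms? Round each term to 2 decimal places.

This is a geometric sequence.
i=0: S_0 = 2.45 * (-2.22)^0 = 2.45
i=1: S_1 = 2.45 * (-2.22)^1 ≈ -5.44
i=2: S_2 = 2.45 * (-2.22)^2 ≈ 12.07
i=3: S_3 = 2.45 * (-2.22)^3 ≈ -26.81
i=4: S_4 = 2.45 * (-2.22)^4 ≈ 59.51
i=5: S_5 = 2.45 * (-2.22)^5 ≈ -132.11
The first 6 terms are: [2.45, -5.44, 12.07, -26.81, 59.51, -132.11]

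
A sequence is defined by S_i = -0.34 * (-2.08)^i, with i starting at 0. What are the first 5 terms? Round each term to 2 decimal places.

This is a geometric sequence.
i=0: S_0 = -0.34 * (-2.08)^0 = -0.34
i=1: S_1 = -0.34 * (-2.08)^1 ≈ 0.71
i=2: S_2 = -0.34 * (-2.08)^2 ≈ -1.47
i=3: S_3 = -0.34 * (-2.08)^3 ≈ 3.06
i=4: S_4 = -0.34 * (-2.08)^4 ≈ -6.36
The first 5 terms are: [-0.34, 0.71, -1.47, 3.06, -6.36]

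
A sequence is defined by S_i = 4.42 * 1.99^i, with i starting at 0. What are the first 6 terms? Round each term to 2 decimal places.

This is a geometric sequence.
i=0: S_0 = 4.42 * 1.99^0 = 4.42
i=1: S_1 = 4.42 * 1.99^1 ≈ 8.8
i=2: S_2 = 4.42 * 1.99^2 ≈ 17.5
i=3: S_3 = 4.42 * 1.99^3 ≈ 34.83
i=4: S_4 = 4.42 * 1.99^4 ≈ 69.32
i=5: S_5 = 4.42 * 1.99^5 ≈ 137.94
The first 6 terms are: [4.42, 8.8, 17.5, 34.83, 69.32, 137.94]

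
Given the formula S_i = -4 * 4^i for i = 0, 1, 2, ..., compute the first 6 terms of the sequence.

This is a geometric sequence.
i=0: S_0 = -4 * 4^0 = -4
i=1: S_1 = -4 * 4^1 = -16
i=2: S_2 = -4 * 4^2 = -64
i=3: S_3 = -4 * 4^3 = -256
i=4: S_4 = -4 * 4^4 = -1024
i=5: S_5 = -4 * 4^5 = -4096
The first 6 terms are: [-4, -16, -64, -256, -1024, -4096]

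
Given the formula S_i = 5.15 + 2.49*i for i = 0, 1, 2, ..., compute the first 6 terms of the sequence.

This is an arithmetic sequence.
i=0: S_0 = 5.15 + 2.49*0 = 5.15
i=1: S_1 = 5.15 + 2.49*1 = 7.64
i=2: S_2 = 5.15 + 2.49*2 = 10.13
i=3: S_3 = 5.15 + 2.49*3 = 12.62
i=4: S_4 = 5.15 + 2.49*4 = 15.11
i=5: S_5 = 5.15 + 2.49*5 = 17.6
The first 6 terms are: [5.15, 7.64, 10.13, 12.62, 15.11, 17.6]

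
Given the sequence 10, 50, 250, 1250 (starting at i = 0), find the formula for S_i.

Check ratios: 50 / 10 = 5.0
Common ratio r = 5.
First term a = 10.
Formula: S_i = 10 * 5^i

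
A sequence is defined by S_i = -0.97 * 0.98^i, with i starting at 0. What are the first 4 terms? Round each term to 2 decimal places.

This is a geometric sequence.
i=0: S_0 = -0.97 * 0.98^0 = -0.97
i=1: S_1 = -0.97 * 0.98^1 ≈ -0.95
i=2: S_2 = -0.97 * 0.98^2 ≈ -0.93
i=3: S_3 = -0.97 * 0.98^3 ≈ -0.91
The first 4 terms are: [-0.97, -0.95, -0.93, -0.91]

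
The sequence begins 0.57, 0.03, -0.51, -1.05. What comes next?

Differences: 0.03 - 0.57 = -0.54
This is an arithmetic sequence with common difference d = -0.54.
Next term = -1.05 + -0.54 = -1.59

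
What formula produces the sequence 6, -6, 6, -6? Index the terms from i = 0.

Check ratios: -6 / 6 = -1.0
Common ratio r = -1.
First term a = 6.
Formula: S_i = 6 * (-1)^i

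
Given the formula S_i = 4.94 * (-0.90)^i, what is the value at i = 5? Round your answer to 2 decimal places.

S_5 = 4.94 * (-0.9)^5 ≈ 4.94 * -0.5905 ≈ -2.92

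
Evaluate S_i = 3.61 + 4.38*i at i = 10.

S_10 = 3.61 + 4.38*10 = 3.61 + 43.8 = 47.41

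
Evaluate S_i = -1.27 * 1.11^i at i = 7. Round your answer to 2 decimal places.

S_7 = -1.27 * 1.11^7 ≈ -1.27 * 2.0762 ≈ -2.64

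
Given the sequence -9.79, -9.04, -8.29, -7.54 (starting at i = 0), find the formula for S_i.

Check differences: -9.04 - -9.79 = 0.75
-8.29 - -9.04 = 0.75
Common difference d = 0.75.
First term a = -9.79.
Formula: S_i = -9.79 + 0.75*i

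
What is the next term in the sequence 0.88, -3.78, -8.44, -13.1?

Differences: -3.78 - 0.88 = -4.66
This is an arithmetic sequence with common difference d = -4.66.
Next term = -13.1 + -4.66 = -17.76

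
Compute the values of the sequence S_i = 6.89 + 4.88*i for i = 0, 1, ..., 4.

This is an arithmetic sequence.
i=0: S_0 = 6.89 + 4.88*0 = 6.89
i=1: S_1 = 6.89 + 4.88*1 = 11.77
i=2: S_2 = 6.89 + 4.88*2 = 16.65
i=3: S_3 = 6.89 + 4.88*3 = 21.53
i=4: S_4 = 6.89 + 4.88*4 = 26.41
The first 5 terms are: [6.89, 11.77, 16.65, 21.53, 26.41]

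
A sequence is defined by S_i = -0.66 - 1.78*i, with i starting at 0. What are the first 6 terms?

This is an arithmetic sequence.
i=0: S_0 = -0.66 + -1.78*0 = -0.66
i=1: S_1 = -0.66 + -1.78*1 = -2.44
i=2: S_2 = -0.66 + -1.78*2 = -4.22
i=3: S_3 = -0.66 + -1.78*3 = -6.0
i=4: S_4 = -0.66 + -1.78*4 = -7.78
i=5: S_5 = -0.66 + -1.78*5 = -9.56
The first 6 terms are: [-0.66, -2.44, -4.22, -6.0, -7.78, -9.56]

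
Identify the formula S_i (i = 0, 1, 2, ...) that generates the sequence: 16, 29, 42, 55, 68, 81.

Check differences: 29 - 16 = 13
42 - 29 = 13
Common difference d = 13.
First term a = 16.
Formula: S_i = 16 + 13*i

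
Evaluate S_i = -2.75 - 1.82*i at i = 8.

S_8 = -2.75 + -1.82*8 = -2.75 + -14.56 = -17.31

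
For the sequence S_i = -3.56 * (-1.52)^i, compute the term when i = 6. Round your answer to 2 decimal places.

S_6 = -3.56 * (-1.52)^6 ≈ -3.56 * 12.3328 ≈ -43.9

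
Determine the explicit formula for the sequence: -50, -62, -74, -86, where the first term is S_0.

Check differences: -62 - -50 = -12
-74 - -62 = -12
Common difference d = -12.
First term a = -50.
Formula: S_i = -50 - 12*i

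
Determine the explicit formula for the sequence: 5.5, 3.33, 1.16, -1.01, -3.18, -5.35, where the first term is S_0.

Check differences: 3.33 - 5.5 = -2.17
1.16 - 3.33 = -2.17
Common difference d = -2.17.
First term a = 5.5.
Formula: S_i = 5.50 - 2.17*i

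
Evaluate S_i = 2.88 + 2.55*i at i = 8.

S_8 = 2.88 + 2.55*8 = 2.88 + 20.4 = 23.28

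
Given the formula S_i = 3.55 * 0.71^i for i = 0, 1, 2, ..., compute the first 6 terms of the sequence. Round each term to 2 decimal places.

This is a geometric sequence.
i=0: S_0 = 3.55 * 0.71^0 = 3.55
i=1: S_1 = 3.55 * 0.71^1 ≈ 2.52
i=2: S_2 = 3.55 * 0.71^2 ≈ 1.79
i=3: S_3 = 3.55 * 0.71^3 ≈ 1.27
i=4: S_4 = 3.55 * 0.71^4 ≈ 0.9
i=5: S_5 = 3.55 * 0.71^5 ≈ 0.64
The first 6 terms are: [3.55, 2.52, 1.79, 1.27, 0.9, 0.64]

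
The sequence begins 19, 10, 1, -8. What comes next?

Differences: 10 - 19 = -9
This is an arithmetic sequence with common difference d = -9.
Next term = -8 + -9 = -17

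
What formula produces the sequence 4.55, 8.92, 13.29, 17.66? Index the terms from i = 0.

Check differences: 8.92 - 4.55 = 4.37
13.29 - 8.92 = 4.37
Common difference d = 4.37.
First term a = 4.55.
Formula: S_i = 4.55 + 4.37*i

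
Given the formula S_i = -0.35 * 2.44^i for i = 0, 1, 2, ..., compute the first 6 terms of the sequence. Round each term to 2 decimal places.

This is a geometric sequence.
i=0: S_0 = -0.35 * 2.44^0 = -0.35
i=1: S_1 = -0.35 * 2.44^1 ≈ -0.85
i=2: S_2 = -0.35 * 2.44^2 ≈ -2.08
i=3: S_3 = -0.35 * 2.44^3 ≈ -5.08
i=4: S_4 = -0.35 * 2.44^4 ≈ -12.41
i=5: S_5 = -0.35 * 2.44^5 ≈ -30.27
The first 6 terms are: [-0.35, -0.85, -2.08, -5.08, -12.41, -30.27]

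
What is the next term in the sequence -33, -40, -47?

Differences: -40 - -33 = -7
This is an arithmetic sequence with common difference d = -7.
Next term = -47 + -7 = -54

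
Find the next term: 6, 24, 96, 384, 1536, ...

Ratios: 24 / 6 = 4.0
This is a geometric sequence with common ratio r = 4.
Next term = 1536 * 4 = 6144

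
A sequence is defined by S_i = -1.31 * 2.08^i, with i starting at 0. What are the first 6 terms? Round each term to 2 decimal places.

This is a geometric sequence.
i=0: S_0 = -1.31 * 2.08^0 = -1.31
i=1: S_1 = -1.31 * 2.08^1 ≈ -2.72
i=2: S_2 = -1.31 * 2.08^2 ≈ -5.67
i=3: S_3 = -1.31 * 2.08^3 ≈ -11.79
i=4: S_4 = -1.31 * 2.08^4 ≈ -24.52
i=5: S_5 = -1.31 * 2.08^5 ≈ -51.0
The first 6 terms are: [-1.31, -2.72, -5.67, -11.79, -24.52, -51.0]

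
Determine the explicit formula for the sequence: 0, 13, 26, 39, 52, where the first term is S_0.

Check differences: 13 - 0 = 13
26 - 13 = 13
Common difference d = 13.
First term a = 0.
Formula: S_i = 0 + 13*i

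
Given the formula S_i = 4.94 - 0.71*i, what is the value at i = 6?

S_6 = 4.94 + -0.71*6 = 4.94 + -4.26 = 0.68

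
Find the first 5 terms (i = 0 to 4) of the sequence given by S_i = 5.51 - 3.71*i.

This is an arithmetic sequence.
i=0: S_0 = 5.51 + -3.71*0 = 5.51
i=1: S_1 = 5.51 + -3.71*1 = 1.8
i=2: S_2 = 5.51 + -3.71*2 = -1.91
i=3: S_3 = 5.51 + -3.71*3 = -5.62
i=4: S_4 = 5.51 + -3.71*4 = -9.33
The first 5 terms are: [5.51, 1.8, -1.91, -5.62, -9.33]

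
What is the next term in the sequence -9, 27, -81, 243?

Ratios: 27 / -9 = -3.0
This is a geometric sequence with common ratio r = -3.
Next term = 243 * -3 = -729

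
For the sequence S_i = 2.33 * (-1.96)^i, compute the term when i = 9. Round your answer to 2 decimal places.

S_9 = 2.33 * (-1.96)^9 ≈ 2.33 * -426.8789 ≈ -994.63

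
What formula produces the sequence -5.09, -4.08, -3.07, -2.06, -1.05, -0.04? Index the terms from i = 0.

Check differences: -4.08 - -5.09 = 1.01
-3.07 - -4.08 = 1.01
Common difference d = 1.01.
First term a = -5.09.
Formula: S_i = -5.09 + 1.01*i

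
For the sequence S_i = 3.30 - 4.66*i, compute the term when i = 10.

S_10 = 3.3 + -4.66*10 = 3.3 + -46.6 = -43.3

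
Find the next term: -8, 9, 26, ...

Differences: 9 - -8 = 17
This is an arithmetic sequence with common difference d = 17.
Next term = 26 + 17 = 43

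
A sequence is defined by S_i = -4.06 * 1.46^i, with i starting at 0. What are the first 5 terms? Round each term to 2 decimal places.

This is a geometric sequence.
i=0: S_0 = -4.06 * 1.46^0 = -4.06
i=1: S_1 = -4.06 * 1.46^1 ≈ -5.93
i=2: S_2 = -4.06 * 1.46^2 ≈ -8.65
i=3: S_3 = -4.06 * 1.46^3 ≈ -12.64
i=4: S_4 = -4.06 * 1.46^4 ≈ -18.45
The first 5 terms are: [-4.06, -5.93, -8.65, -12.64, -18.45]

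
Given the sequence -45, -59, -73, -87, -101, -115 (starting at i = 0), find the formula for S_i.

Check differences: -59 - -45 = -14
-73 - -59 = -14
Common difference d = -14.
First term a = -45.
Formula: S_i = -45 - 14*i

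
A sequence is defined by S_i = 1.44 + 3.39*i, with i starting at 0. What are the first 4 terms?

This is an arithmetic sequence.
i=0: S_0 = 1.44 + 3.39*0 = 1.44
i=1: S_1 = 1.44 + 3.39*1 = 4.83
i=2: S_2 = 1.44 + 3.39*2 = 8.22
i=3: S_3 = 1.44 + 3.39*3 = 11.61
The first 4 terms are: [1.44, 4.83, 8.22, 11.61]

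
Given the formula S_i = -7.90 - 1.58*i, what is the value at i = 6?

S_6 = -7.9 + -1.58*6 = -7.9 + -9.48 = -17.38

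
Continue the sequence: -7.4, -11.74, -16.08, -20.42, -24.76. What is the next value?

Differences: -11.74 - -7.4 = -4.34
This is an arithmetic sequence with common difference d = -4.34.
Next term = -24.76 + -4.34 = -29.1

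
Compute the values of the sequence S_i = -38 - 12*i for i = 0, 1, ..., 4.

This is an arithmetic sequence.
i=0: S_0 = -38 + -12*0 = -38
i=1: S_1 = -38 + -12*1 = -50
i=2: S_2 = -38 + -12*2 = -62
i=3: S_3 = -38 + -12*3 = -74
i=4: S_4 = -38 + -12*4 = -86
The first 5 terms are: [-38, -50, -62, -74, -86]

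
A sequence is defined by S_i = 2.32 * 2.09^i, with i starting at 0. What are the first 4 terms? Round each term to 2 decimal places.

This is a geometric sequence.
i=0: S_0 = 2.32 * 2.09^0 = 2.32
i=1: S_1 = 2.32 * 2.09^1 ≈ 4.85
i=2: S_2 = 2.32 * 2.09^2 ≈ 10.13
i=3: S_3 = 2.32 * 2.09^3 ≈ 21.18
The first 4 terms are: [2.32, 4.85, 10.13, 21.18]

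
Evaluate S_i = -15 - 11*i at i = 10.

S_10 = -15 + -11*10 = -15 + -110 = -125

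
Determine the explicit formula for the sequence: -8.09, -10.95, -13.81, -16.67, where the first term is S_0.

Check differences: -10.95 - -8.09 = -2.86
-13.81 - -10.95 = -2.86
Common difference d = -2.86.
First term a = -8.09.
Formula: S_i = -8.09 - 2.86*i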